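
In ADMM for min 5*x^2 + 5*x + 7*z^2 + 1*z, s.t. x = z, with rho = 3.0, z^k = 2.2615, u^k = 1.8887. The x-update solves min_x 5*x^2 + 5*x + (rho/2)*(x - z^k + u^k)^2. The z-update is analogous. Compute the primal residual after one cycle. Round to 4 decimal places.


ADMM iteration with rho = 3.0, z^k = 2.2615, u^k = 1.8887
Step 1: x-update.
Minimize 5*x^2 + 5*x + (3.0/2)*(x - 2.2615 + 1.8887)^2
FOC: (2*5 + 3.0)*x = -5 + 3.0*(2.2615 - 1.8887)
x^{k+1} = -0.2986
Step 2: z-update.
Minimize 7*z^2 + 1*z + (3.0/2)*(-0.2986 - z + 1.8887)^2
FOC: (2*7 + 3.0)*z = -1 + 3.0*(-0.2986 + 1.8887)
z^{k+1} = 0.2218
Step 3: u-update.
u^{k+1} = 1.8887 - 0.2986 - 0.2218 = 1.3683
Step 4: Primal residual = |-0.2986 - 0.2218| = 0.5204


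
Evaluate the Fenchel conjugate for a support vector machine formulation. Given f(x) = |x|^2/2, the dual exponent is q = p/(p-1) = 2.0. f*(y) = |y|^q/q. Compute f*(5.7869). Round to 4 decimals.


The conjugate exponent q satisfies 1/p + 1/q = 1.
p = 2, so q = 2/(2 - 1) = 2.0
|y|^q = 5.7869^2.0 = 33.4882
f*(5.7869) = 33.4882 / 2.0 = 16.7441


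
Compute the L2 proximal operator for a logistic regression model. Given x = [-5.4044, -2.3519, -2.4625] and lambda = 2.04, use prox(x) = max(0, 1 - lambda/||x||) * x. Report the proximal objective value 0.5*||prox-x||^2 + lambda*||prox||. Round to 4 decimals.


Step 1: Compute ||x||.
||x|| = 6.3877
Step 2: Compute scaling factor.
scale = max(0, 1 - 2.04/6.3877) = 0.6806
Step 3: prox(x) = [-3.6784, -1.6008, -1.6761]
||prox(x)|| = 4.3477
Step 4: Proximal objective.
0.5*||prox-x||^2 = 2.0808
lambda*||prox|| = 8.8693
Total = 10.9501


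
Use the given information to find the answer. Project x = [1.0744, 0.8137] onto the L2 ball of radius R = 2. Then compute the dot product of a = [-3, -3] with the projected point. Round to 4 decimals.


Step 1: Compute ||x|| (intermediates to 6 decimals).
||x|| = sqrt(1.0744^2 + 0.8137^2) = 1.347755
Step 2: Project.
Since ||x|| <= R, proj = x (no scaling needed).
proj(x) = [1.0744, 0.8137]
Step 3: Dot product.
a^T * proj(x) = -3*1.0744 - 3*0.8137 = -5.6643


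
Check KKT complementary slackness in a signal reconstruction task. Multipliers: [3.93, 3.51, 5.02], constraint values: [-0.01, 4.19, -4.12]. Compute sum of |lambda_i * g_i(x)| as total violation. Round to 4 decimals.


KKT complementary slackness check:
lambda_1 * g_1 = 3.93 * -0.01 = -0.0393
lambda_2 * g_2 = 3.51 * 4.19 = 14.7069
lambda_3 * g_3 = 5.02 * -4.12 = -20.6824
Total violation = 0.0393 + 14.7069 + 20.6824 = 35.4286


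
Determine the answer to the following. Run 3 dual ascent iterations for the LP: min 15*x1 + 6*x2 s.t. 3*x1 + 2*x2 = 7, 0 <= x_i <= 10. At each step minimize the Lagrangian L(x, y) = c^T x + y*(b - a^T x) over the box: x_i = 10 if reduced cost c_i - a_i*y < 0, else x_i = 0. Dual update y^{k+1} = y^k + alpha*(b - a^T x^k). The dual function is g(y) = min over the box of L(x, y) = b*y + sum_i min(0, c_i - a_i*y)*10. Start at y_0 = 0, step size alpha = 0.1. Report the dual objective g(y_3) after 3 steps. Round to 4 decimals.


Dual ascent for LP: min 15*x1 + 6*x2, 3*x1 + 2*x2 = 7, 0 <= x_i <= 10
Step 1: y^k = 0.0, reduced costs: (15.0, 6.0)
  x^k = (0.0, 0.0), subgradient = b - a^T x = 7.0
  y^{k+1} = 0.0 + 0.1*7.0 = 0.7
Step 2: y^k = 0.7, reduced costs: (12.9, 4.6)
  x^k = (0.0, 0.0), subgradient = b - a^T x = 7.0
  y^{k+1} = 0.7 + 0.1*7.0 = 1.4
Step 3: y^k = 1.4, reduced costs: (10.8, 3.2)
  x^k = (0.0, 0.0), subgradient = b - a^T x = 7.0
  y^{k+1} = 1.4 + 0.1*7.0 = 2.1
Dual objective at y_3 = 2.1: reduced costs (8.7, 1.8), box minimizer x = (0.0, 0.0)
g(y_3) = b*y + (c1 - a1*y)*x1 + (c2 - a2*y)*x2 = 7*2.1 + 8.7*0.0 + 1.8*0.0 = 14.7 + 0.0 + 0.0 = 14.7


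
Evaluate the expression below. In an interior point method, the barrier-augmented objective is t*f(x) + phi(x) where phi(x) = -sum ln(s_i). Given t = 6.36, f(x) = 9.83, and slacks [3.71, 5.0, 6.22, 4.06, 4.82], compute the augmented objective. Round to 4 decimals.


Step 1: Compute log-barrier.
ln values: [1.311, 1.6094, 1.8278, 1.4012, 1.5728]
phi = -(1.311 + 1.6094 + 1.8278 + 1.4012 + 1.5728) = -7.7222
Step 2: Compute augmented objective.
t*f(x) = 6.36*9.83 = 62.5188
Total = 62.5188 - 7.7222 = 54.7966


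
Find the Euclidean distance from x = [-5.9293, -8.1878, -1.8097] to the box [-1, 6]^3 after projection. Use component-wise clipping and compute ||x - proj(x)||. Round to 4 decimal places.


Project each component onto [-1, 6].
clip(-5.9293) = -1.0, clip(-8.1878) = -1.0, clip(-1.8097) = -1.0
Projection = [-1.0, -1.0, -1.0]
Squared diffs: [24.298, 51.6645, 0.6556]
Distance = sqrt(76.6181) = 8.7532


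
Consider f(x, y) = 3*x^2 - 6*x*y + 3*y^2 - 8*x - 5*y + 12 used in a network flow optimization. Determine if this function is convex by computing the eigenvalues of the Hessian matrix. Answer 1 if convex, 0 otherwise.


The Hessian of f(x,y) = 3*x^2 - 6*x*y + 3*y^2 - 8*x - 5*y + 12 is:
H = [[6, -6], [-6, 6]]
Trace = 6 + 6 = 12
Determinant = 6*6 - (-6)^2 = 0
Discriminant = (12)^2 - 4*0 = 144.0
Eigenvalues: lambda_1 = 0.0, lambda_2 = 12.0
The function is convex.

1


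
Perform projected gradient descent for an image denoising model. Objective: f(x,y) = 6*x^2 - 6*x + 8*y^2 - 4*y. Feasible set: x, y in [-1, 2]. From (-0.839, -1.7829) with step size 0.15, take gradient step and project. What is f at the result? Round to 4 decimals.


Step 1: Compute gradient at (-0.839, -1.7829).
grad_x = 2*6*-0.839 - 6 = -16.068
grad_y = 2*8*-1.7829 - 4 = -32.5264
Step 2: Gradient step.
x_raw = -0.839 - 0.15*-16.068 = 1.5712
y_raw = -1.7829 - 0.15*-32.5264 = 3.0961
Step 3: Project onto [-1, 2].
x_proj = clip(1.5712) = 1.5712
y_proj = clip(3.0961) = 2.0
Step 4: Evaluate f.
f(1.5712, 2.0) = 29.3848


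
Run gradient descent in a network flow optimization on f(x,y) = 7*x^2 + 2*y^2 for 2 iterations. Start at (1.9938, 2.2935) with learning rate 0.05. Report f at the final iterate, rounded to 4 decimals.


Gradient descent on f(x,y) = 7*x^2 + 2*y^2.
Starting point: (1.9938, 2.2935), alpha = 0.05
Step 1: grad_x = 2*7*1.9938 = 27.9132, grad_y = 2*2*2.2935 = 9.174
  x_1 = 1.9938 - 0.05*27.9132 = 0.5981
  y_1 = 2.2935 - 0.05*9.174 = 1.8348
Step 2: grad_x = 2*7*0.5981 = 8.374, grad_y = 2*2*1.8348 = 7.3392
  x_2 = 0.5981 - 0.05*8.374 = 0.1794
  y_2 = 1.8348 - 0.05*7.3392 = 1.4678
f(0.1794, 1.4678) = 7*0.1794^2 + 2*1.4678^2 = 4.5345


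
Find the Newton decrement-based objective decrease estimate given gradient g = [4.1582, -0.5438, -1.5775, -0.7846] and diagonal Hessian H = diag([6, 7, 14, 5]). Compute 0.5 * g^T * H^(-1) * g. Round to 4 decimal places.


Step 1: H is diagonal, so H^(-1) * g = [0.693, -0.0777, -0.1127, -0.1569].
Step 2: g^T H^(-1) g = sum_i g_i^2 / H_ii
  = (4.1582)^2/6 + (-0.5438)^2/7 + (-1.5775)^2/14 + (-0.7846)^2/5
  = 2.8818 + 0.0422 + 0.1778 + 0.1231 = 3.2249
Step 3: Objective decrease = 0.5 * g^T H^(-1) g = 1.6124


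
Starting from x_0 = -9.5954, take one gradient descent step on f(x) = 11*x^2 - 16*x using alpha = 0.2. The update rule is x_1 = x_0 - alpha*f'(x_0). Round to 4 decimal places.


We compute the gradient at x_0 and apply the update.
f'(x) = 22*x - 16
f'(-9.5954) = 22*-9.5954 - 16 = -227.0988
x_1 = -9.5954 - 0.2*-227.0988 = 35.8244


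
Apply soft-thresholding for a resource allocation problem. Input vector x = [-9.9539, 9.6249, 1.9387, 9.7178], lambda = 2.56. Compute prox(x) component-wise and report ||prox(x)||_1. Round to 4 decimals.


Soft-thresholding with lambda = 2.56:
prox(-9.9539) = sign(-9.9539)*max(|-9.9539| - 2.56, 0) = -7.3939
prox(9.6249) = sign(9.6249)*max(|9.6249| - 2.56, 0) = 7.0649
prox(1.9387) = sign(1.9387)*max(|1.9387| - 2.56, 0) = 0.0
prox(9.7178) = sign(9.7178)*max(|9.7178| - 2.56, 0) = 7.1578
prox(x) = [-7.3939, 7.0649, 0.0, 7.1578]
||prox(x)||_1 = 7.3939 + 7.0649 + 0.0 + 7.1578 = 21.6166


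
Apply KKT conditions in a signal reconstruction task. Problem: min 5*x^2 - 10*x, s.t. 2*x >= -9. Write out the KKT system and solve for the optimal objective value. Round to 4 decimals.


Step 1: Try lambda = 0 (constraint inactive).
Stationarity: 2*5*x - 10 = 0
x* = 10/(2*5) = 1.0
Check constraint: 2*1.0 = 2.0 >= -9 -- satisfied.
Step 2: Compute optimal value.
f(x*) = 5*1.0^2 - 10*1.0 = -5.0


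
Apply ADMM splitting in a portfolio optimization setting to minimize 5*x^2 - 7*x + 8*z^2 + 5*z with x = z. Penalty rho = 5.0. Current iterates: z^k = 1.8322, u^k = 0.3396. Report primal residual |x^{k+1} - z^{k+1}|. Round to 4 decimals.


ADMM iteration with rho = 5.0, z^k = 1.8322, u^k = 0.3396
Step 1: x-update.
Minimize 5*x^2 - 7*x + (5.0/2)*(x - 1.8322 + 0.3396)^2
FOC: (2*5 + 5.0)*x = 7 + 5.0*(1.8322 - 0.3396)
x^{k+1} = 0.9642
Step 2: z-update.
Minimize 8*z^2 + 5*z + (5.0/2)*(0.9642 - z + 0.3396)^2
FOC: (2*8 + 5.0)*z = -5 + 5.0*(0.9642 + 0.3396)
z^{k+1} = 0.0723
Step 3: u-update.
u^{k+1} = 0.3396 + 0.9642 - 0.0723 = 1.2315
Step 4: Primal residual = |0.9642 - 0.0723| = 0.8919


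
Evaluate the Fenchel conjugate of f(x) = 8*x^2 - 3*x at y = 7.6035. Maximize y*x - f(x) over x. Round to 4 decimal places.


f*(y) = sup_x {y*x - a*x^2 - b*x} = sup_x {(y-b)*x - a*x^2}
FOC: (y - b) - 2a*x = 0 => x* = (y - b)/(2a)
x* = (7.6035 + 3)/(2*8) = 0.6627
f*(7.6035) = (y-b)^2/(4a) = (7.6035 + 3)^2/(4*8)
= 112.4342/32 = 3.5136


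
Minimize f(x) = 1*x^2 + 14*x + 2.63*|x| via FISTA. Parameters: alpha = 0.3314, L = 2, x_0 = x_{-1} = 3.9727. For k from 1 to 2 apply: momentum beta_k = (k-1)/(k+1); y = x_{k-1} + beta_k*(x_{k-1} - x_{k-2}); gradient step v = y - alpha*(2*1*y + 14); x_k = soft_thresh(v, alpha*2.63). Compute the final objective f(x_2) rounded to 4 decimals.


FISTA on f(x) = 1*x^2 + 14*x + 2.63*|x|
L = 2, alpha = 0.3314
Iteration 1: beta = 0.0, y = 3.9727 + 0.0*(3.9727 - 3.9727) = 3.9727
  grad(y) = 21.9454, v = y - alpha*grad = -3.3
  prox(v) = soft_thresh(-3.3, 0.8716) = -2.4284
Iteration 2: beta = 0.3333, y = -2.4284 + 0.3333*(-2.4284 - 3.9727) = -4.5621
  grad(y) = 4.8757, v = y - alpha*grad = -6.178
  prox(v) = soft_thresh(-6.178, 0.8716) = -5.3064
f(x_2) = 1*(-5.3064)^2 + 14*(-5.3064) + 2.63*|-5.3064| = -32.1759


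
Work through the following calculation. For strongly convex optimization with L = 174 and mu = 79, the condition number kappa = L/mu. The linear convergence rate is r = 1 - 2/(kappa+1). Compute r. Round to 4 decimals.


Step 1: Compute the condition number.
kappa = L/mu = 174/79 = 2.2025
Step 2: Compute the convergence rate.
r = 1 - 2/(kappa + 1) = 1 - 2*mu/(L + mu) = (L - mu)/(L + mu) = 95/253 = 0.3755


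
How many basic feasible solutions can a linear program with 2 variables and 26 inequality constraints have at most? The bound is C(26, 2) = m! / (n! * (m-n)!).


Each vertex corresponds to some choice of n active constraints out of m, so the number of vertices is at most C(m, n) = m! / (n!(m-n)!).
m = 26, n = 2
Numerator: 26 * 25
Denominator: 2! = 2
C(26, 2) = 325


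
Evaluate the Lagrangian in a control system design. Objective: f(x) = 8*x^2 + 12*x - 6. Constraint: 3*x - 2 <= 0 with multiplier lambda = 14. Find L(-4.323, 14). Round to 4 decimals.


Step 1: Evaluate f(x).
f(-4.323) = 8*(-4.323)^2 + 12*(-4.323) - 6 = 91.6306
Step 2: Evaluate g(x).
g(-4.323) = 3*-4.323 - 2 = -14.969
Step 3: Compute Lagrangian.
L = 91.6306 + 14*-14.969 = -117.9354


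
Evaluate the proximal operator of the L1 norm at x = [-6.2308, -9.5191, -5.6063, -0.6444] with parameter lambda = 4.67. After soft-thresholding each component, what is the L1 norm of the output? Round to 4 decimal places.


Soft-thresholding with lambda = 4.67:
prox(-6.2308) = sign(-6.2308)*max(|-6.2308| - 4.67, 0) = -1.5608
prox(-9.5191) = sign(-9.5191)*max(|-9.5191| - 4.67, 0) = -4.8491
prox(-5.6063) = sign(-5.6063)*max(|-5.6063| - 4.67, 0) = -0.9363
prox(-0.6444) = sign(-0.6444)*max(|-0.6444| - 4.67, 0) = 0.0
prox(x) = [-1.5608, -4.8491, -0.9363, 0.0]
||prox(x)||_1 = 1.5608 + 4.8491 + 0.9363 + 0.0 = 7.3462


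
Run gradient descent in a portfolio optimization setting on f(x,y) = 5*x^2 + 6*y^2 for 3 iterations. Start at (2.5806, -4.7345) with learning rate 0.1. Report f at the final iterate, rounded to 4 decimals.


Gradient descent on f(x,y) = 5*x^2 + 6*y^2.
Starting point: (2.5806, -4.7345), alpha = 0.1
Step 1: grad_x = 2*5*2.5806 = 25.806, grad_y = 2*6*-4.7345 = -56.814
  x_1 = 2.5806 - 0.1*25.806 = -0.0
  y_1 = -4.7345 - 0.1*-56.814 = 0.9469
Step 2: grad_x = 2*5*-0.0 = -0.0, grad_y = 2*6*0.9469 = 11.3628
  x_2 = -0.0 - 0.1*-0.0 = 0.0
  y_2 = 0.9469 - 0.1*11.3628 = -0.1894
Step 3: grad_x = 2*5*0.0 = 0.0, grad_y = 2*6*-0.1894 = -2.2726
  x_3 = 0.0 - 0.1*0.0 = 0.0
  y_3 = -0.1894 - 0.1*-2.2726 = 0.0379
f(0.0, 0.0379) = 5*0.0^2 + 6*0.0379^2 = 0.0086


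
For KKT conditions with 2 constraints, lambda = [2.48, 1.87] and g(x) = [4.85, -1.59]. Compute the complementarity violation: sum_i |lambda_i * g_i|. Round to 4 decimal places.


KKT complementary slackness check:
lambda_1 * g_1 = 2.48 * 4.85 = 12.028
lambda_2 * g_2 = 1.87 * -1.59 = -2.9733
Total violation = 12.028 + 2.9733 = 15.0013


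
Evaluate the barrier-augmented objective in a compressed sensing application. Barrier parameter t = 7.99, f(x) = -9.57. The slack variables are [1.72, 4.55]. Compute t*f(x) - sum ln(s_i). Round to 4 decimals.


Step 1: Compute log-barrier.
ln values: [0.5423, 1.5151]
phi = -(0.5423 + 1.5151) = -2.0575
Step 2: Compute augmented objective.
t*f(x) = 7.99*-9.57 = -76.4643
Total = -76.4643 - 2.0575 = -78.5218


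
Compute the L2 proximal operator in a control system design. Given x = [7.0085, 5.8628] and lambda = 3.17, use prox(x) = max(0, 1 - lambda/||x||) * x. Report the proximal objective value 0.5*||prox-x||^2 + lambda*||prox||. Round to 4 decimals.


Step 1: Compute ||x||.
||x|| = 9.1374
Step 2: Compute scaling factor.
scale = max(0, 1 - 3.17/9.1374) = 0.6531
Step 3: prox(x) = [4.5771, 3.8288]
||prox(x)|| = 5.9674
Step 4: Proximal objective.
0.5*||prox-x||^2 = 5.0245
lambda*||prox|| = 18.9167
Total = 23.941


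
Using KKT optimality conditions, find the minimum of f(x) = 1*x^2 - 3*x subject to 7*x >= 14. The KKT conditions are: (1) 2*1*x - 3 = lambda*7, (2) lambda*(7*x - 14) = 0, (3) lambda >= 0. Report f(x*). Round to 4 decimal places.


Step 1: Try lambda = 0 (constraint inactive).
x_unc = 3/(2*1) = 1.5
Check: 7*1.5 = 10.5 < 14 -- violated!
Step 2: Constraint must be active: 7*x = 14
x* = 14/7 = 2.0
lambda = (2*1*2.0 - 3)/7 = 0.1429
Step 3: Compute optimal value.
f(x*) = 1*2.0^2 - 3*2.0 = -2.0


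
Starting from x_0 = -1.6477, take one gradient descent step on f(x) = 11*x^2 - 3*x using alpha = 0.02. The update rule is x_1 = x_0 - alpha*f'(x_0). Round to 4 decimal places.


We compute the gradient at x_0 and apply the update.
f'(x) = 22*x - 3
f'(-1.6477) = 22*-1.6477 - 3 = -39.2494
x_1 = -1.6477 - 0.02*-39.2494 = -0.8627


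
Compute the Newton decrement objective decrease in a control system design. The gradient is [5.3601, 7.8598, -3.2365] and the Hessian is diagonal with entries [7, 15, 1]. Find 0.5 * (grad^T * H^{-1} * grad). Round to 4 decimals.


Step 1: H is diagonal, so H^(-1) * g = [0.7657, 0.524, -3.2365].
Step 2: g^T H^(-1) g = sum_i g_i^2 / H_ii
  = (5.3601)^2/7 + (7.8598)^2/15 + (-3.2365)^2/1
  = 4.1044 + 4.1184 + 10.4749 = 18.6977
Step 3: Objective decrease = 0.5 * g^T H^(-1) g = 9.3489


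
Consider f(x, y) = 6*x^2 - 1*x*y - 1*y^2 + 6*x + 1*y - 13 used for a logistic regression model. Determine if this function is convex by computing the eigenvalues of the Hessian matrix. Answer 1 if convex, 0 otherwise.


The Hessian of f(x,y) = 6*x^2 - 1*x*y - 1*y^2 + 6*x + 1*y - 13 is:
H = [[12, -1], [-1, -2]]
Trace = 12 - 2 = 10
Determinant = 12*-2 - (-1)^2 = -25
Discriminant = (10)^2 - 4*-25 = 200.0
Eigenvalues: lambda_1 = -2.0711, lambda_2 = 12.0711
The function is not convex.

0


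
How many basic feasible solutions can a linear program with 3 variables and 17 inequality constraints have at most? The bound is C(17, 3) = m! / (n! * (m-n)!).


Each vertex corresponds to some choice of n active constraints out of m, so the number of vertices is at most C(m, n) = m! / (n!(m-n)!).
m = 17, n = 3
Numerator: 17 * 16 * 15
Denominator: 3! = 6
C(17, 3) = 680


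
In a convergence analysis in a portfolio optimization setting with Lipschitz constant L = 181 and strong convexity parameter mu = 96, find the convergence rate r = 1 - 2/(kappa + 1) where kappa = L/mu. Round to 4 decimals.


Step 1: Compute the condition number.
kappa = L/mu = 181/96 = 1.8854
Step 2: Compute the convergence rate.
r = 1 - 2/(kappa + 1) = 1 - 2*mu/(L + mu) = (L - mu)/(L + mu) = 85/277 = 0.3069


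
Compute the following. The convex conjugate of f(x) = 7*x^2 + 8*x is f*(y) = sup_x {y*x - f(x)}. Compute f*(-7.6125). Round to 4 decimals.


f*(y) = sup_x {y*x - a*x^2 - b*x} = sup_x {(y-b)*x - a*x^2}
FOC: (y - b) - 2a*x = 0 => x* = (y - b)/(2a)
x* = (-7.6125 - 8)/(2*7) = -1.1152
f*(-7.6125) = (y-b)^2/(4a) = (-7.6125 - 8)^2/(4*7)
= 243.7502/28 = 8.7054


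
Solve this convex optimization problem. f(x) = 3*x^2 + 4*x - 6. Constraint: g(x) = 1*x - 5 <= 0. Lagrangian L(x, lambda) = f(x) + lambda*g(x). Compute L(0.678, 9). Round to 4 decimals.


Step 1: Evaluate f(x).
f(0.678) = 3*0.678^2 + 4*0.678 - 6 = -1.9089
Step 2: Evaluate g(x).
g(0.678) = 1*0.678 - 5 = -4.322
Step 3: Compute Lagrangian.
L = -1.9089 + 9*-4.322 = -40.8069


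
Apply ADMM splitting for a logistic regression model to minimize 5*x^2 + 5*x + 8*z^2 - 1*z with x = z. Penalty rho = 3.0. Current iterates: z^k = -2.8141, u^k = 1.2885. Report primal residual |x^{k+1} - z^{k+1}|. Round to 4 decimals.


ADMM iteration with rho = 3.0, z^k = -2.8141, u^k = 1.2885
Step 1: x-update.
Minimize 5*x^2 + 5*x + (3.0/2)*(x + 2.8141 + 1.2885)^2
FOC: (2*5 + 3.0)*x = -5 + 3.0*(-2.8141 - 1.2885)
x^{k+1} = -1.3314
Step 2: z-update.
Minimize 8*z^2 - 1*z + (3.0/2)*(-1.3314 - z + 1.2885)^2
FOC: (2*8 + 3.0)*z = 1 + 3.0*(-1.3314 + 1.2885)
z^{k+1} = 0.0459
Step 3: u-update.
u^{k+1} = 1.2885 - 1.3314 - 0.0459 = -0.0887
Step 4: Primal residual = |-1.3314 - 0.0459| = 1.3772


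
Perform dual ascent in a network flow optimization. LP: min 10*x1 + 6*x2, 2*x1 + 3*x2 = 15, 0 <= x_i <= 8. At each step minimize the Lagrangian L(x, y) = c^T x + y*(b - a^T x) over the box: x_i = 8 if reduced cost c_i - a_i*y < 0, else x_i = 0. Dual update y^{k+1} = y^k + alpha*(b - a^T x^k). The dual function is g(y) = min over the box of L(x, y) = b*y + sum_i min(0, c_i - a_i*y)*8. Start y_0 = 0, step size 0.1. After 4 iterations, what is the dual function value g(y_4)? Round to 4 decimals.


Dual ascent for LP: min 10*x1 + 6*x2, 2*x1 + 3*x2 = 15, 0 <= x_i <= 8
Step 1: y^k = 0.0, reduced costs: (10.0, 6.0)
  x^k = (0.0, 0.0), subgradient = b - a^T x = 15.0
  y^{k+1} = 0.0 + 0.1*15.0 = 1.5
Step 2: y^k = 1.5, reduced costs: (7.0, 1.5)
  x^k = (0.0, 0.0), subgradient = b - a^T x = 15.0
  y^{k+1} = 1.5 + 0.1*15.0 = 3.0
Step 3: y^k = 3.0, reduced costs: (4.0, -3.0)
  x^k = (0.0, 8.0), subgradient = b - a^T x = -9.0
  y^{k+1} = 3.0 + 0.1*-9.0 = 2.1
Step 4: y^k = 2.1, reduced costs: (5.8, -0.3)
  x^k = (0.0, 8.0), subgradient = b - a^T x = -9.0
  y^{k+1} = 2.1 + 0.1*-9.0 = 1.2
Dual objective at y_4 = 1.2: reduced costs (7.6, 2.4), box minimizer x = (0.0, 0.0)
g(y_4) = b*y + (c1 - a1*y)*x1 + (c2 - a2*y)*x2 = 15*1.2 + 7.6*0.0 + 2.4*0.0 = 18.0 + 0.0 + 0.0 = 18.0


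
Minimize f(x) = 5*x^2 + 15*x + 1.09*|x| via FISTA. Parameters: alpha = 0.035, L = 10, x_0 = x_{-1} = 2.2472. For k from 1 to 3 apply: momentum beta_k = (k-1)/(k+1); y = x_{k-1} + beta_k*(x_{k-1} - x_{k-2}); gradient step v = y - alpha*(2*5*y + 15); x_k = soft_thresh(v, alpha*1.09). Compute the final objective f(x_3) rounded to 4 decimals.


FISTA on f(x) = 5*x^2 + 15*x + 1.09*|x|
L = 10, alpha = 0.035
Iteration 1: beta = 0.0, y = 2.2472 + 0.0*(2.2472 - 2.2472) = 2.2472
  grad(y) = 37.472, v = y - alpha*grad = 0.9357
  prox(v) = soft_thresh(0.9357, 0.0382) = 0.8975
Iteration 2: beta = 0.3333, y = 0.8975 + 0.3333*(0.8975 - 2.2472) = 0.4476
  grad(y) = 19.4764, v = y - alpha*grad = -0.234
  prox(v) = soft_thresh(-0.234, 0.0382) = -0.1959
Iteration 3: beta = 0.5, y = -0.1959 + 0.5*(-0.1959 - 0.8975) = -0.7426
  grad(y) = 7.5741, v = y - alpha*grad = -1.0077
  prox(v) = soft_thresh(-1.0077, 0.0382) = -0.9695
f(x_3) = 5*(-0.9695)^2 + 15*(-0.9695) + 1.09*|-0.9695| = -8.7862


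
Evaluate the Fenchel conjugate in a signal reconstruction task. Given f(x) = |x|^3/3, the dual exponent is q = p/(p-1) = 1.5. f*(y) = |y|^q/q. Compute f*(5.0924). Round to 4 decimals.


The conjugate exponent q satisfies 1/p + 1/q = 1.
p = 3, so q = 3/(3 - 1) = 1.5
|y|^q = 5.0924^1.5 = 11.4917
f*(5.0924) = 11.4917 / 1.5 = 7.6611


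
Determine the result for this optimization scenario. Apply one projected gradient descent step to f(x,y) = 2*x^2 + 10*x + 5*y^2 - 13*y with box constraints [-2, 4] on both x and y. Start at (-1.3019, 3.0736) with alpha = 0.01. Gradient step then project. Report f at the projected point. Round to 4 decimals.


Step 1: Compute gradient at (-1.3019, 3.0736).
grad_x = 2*2*-1.3019 + 10 = 4.7924
grad_y = 2*5*3.0736 - 13 = 17.736
Step 2: Gradient step.
x_raw = -1.3019 - 0.01*4.7924 = -1.3498
y_raw = 3.0736 - 0.01*17.736 = 2.8962
Step 3: Project onto [-2, 4].
x_proj = clip(-1.3498) = -1.3498
y_proj = clip(2.8962) = 2.8962
Step 4: Evaluate f.
f(-1.3498, 2.8962) = -5.5643


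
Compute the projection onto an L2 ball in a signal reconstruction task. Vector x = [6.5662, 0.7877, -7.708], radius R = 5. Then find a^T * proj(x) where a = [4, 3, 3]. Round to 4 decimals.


Step 1: Compute ||x|| (intermediates to 6 decimals).
||x|| = sqrt(6.5662^2 + 0.7877^2 + (-7.708)^2) = 10.156216
Step 2: Project.
Since ||x|| > R, scale = R/||x|| = 5/10.156216 = 0.492309, proj(x) = scale * x
proj(x) = [3.232599, 0.387792, -3.794718]
Step 3: Dot product.
a^T * proj(x) = 4*3.232599 + 3*0.387792 + 3*(-3.794718) = 2.7096


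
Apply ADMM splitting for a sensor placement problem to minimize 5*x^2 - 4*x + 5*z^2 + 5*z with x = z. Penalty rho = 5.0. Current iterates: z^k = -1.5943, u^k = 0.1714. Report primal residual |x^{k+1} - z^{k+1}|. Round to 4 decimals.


ADMM iteration with rho = 5.0, z^k = -1.5943, u^k = 0.1714
Step 1: x-update.
Minimize 5*x^2 - 4*x + (5.0/2)*(x + 1.5943 + 0.1714)^2
FOC: (2*5 + 5.0)*x = 4 + 5.0*(-1.5943 - 0.1714)
x^{k+1} = -0.3219
Step 2: z-update.
Minimize 5*z^2 + 5*z + (5.0/2)*(-0.3219 - z + 0.1714)^2
FOC: (2*5 + 5.0)*z = -5 + 5.0*(-0.3219 + 0.1714)
z^{k+1} = -0.3835
Step 3: u-update.
u^{k+1} = 0.1714 - 0.3219 + 0.3835 = 0.233
Step 4: Primal residual = |-0.3219 + 0.3835| = 0.0616


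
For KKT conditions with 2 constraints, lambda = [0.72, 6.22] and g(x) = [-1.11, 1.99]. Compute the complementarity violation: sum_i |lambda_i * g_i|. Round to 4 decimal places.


KKT complementary slackness check:
lambda_1 * g_1 = 0.72 * -1.11 = -0.7992
lambda_2 * g_2 = 6.22 * 1.99 = 12.3778
Total violation = 0.7992 + 12.3778 = 13.177


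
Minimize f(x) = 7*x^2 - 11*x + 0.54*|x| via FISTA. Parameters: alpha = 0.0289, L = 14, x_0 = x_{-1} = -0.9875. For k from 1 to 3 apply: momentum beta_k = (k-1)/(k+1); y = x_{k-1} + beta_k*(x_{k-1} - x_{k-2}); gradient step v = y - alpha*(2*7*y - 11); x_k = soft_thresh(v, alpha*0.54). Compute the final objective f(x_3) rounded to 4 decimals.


FISTA on f(x) = 7*x^2 - 11*x + 0.54*|x|
L = 14, alpha = 0.0289
Iteration 1: beta = 0.0, y = -0.9875 + 0.0*(-0.9875 + 0.9875) = -0.9875
  grad(y) = -24.825, v = y - alpha*grad = -0.2701
  prox(v) = soft_thresh(-0.2701, 0.0156) = -0.2545
Iteration 2: beta = 0.3333, y = -0.2545 + 0.3333*(-0.2545 + 0.9875) = -0.0101
  grad(y) = -11.1414, v = y - alpha*grad = 0.3119
  prox(v) = soft_thresh(0.3119, 0.0156) = 0.2963
Iteration 3: beta = 0.5, y = 0.2963 + 0.5*(0.2963 + 0.2545) = 0.5716
  grad(y) = -2.997, v = y - alpha*grad = 0.6583
  prox(v) = soft_thresh(0.6583, 0.0156) = 0.6427
f(x_3) = 7*0.6427^2 - 11*0.6427 + 0.54*|0.6427| = -3.8311


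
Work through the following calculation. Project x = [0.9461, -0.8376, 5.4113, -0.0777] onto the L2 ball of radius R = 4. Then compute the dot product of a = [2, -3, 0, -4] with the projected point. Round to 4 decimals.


Step 1: Compute ||x|| (intermediates to 6 decimals).
||x|| = sqrt(0.9461^2 + (-0.8376)^2 + 5.4113^2 + (-0.0777)^2) = 5.557417
Step 2: Project.
Since ||x|| > R, scale = R/||x|| = 4/5.557417 = 0.719759, proj(x) = scale * x
proj(x) = [0.680964, -0.60287, 3.894832, -0.055925]
Step 3: Dot product.
a^T * proj(x) = 2*0.680964 - 3*(-0.60287) + 0*3.894832 - 4*(-0.055925) = 3.3942


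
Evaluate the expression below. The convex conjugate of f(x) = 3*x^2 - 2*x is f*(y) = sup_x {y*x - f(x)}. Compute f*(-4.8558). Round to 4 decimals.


f*(y) = sup_x {y*x - a*x^2 - b*x} = sup_x {(y-b)*x - a*x^2}
FOC: (y - b) - 2a*x = 0 => x* = (y - b)/(2a)
x* = (-4.8558 + 2)/(2*3) = -0.476
f*(-4.8558) = (y-b)^2/(4a) = (-4.8558 + 2)^2/(4*3)
= 8.1556/12 = 0.6796


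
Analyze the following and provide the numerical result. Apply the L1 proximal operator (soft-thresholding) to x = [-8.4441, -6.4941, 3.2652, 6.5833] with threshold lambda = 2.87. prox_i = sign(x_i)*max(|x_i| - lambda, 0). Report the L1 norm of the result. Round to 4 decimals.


Soft-thresholding with lambda = 2.87:
prox(-8.4441) = sign(-8.4441)*max(|-8.4441| - 2.87, 0) = -5.5741
prox(-6.4941) = sign(-6.4941)*max(|-6.4941| - 2.87, 0) = -3.6241
prox(3.2652) = sign(3.2652)*max(|3.2652| - 2.87, 0) = 0.3952
prox(6.5833) = sign(6.5833)*max(|6.5833| - 2.87, 0) = 3.7133
prox(x) = [-5.5741, -3.6241, 0.3952, 3.7133]
||prox(x)||_1 = 5.5741 + 3.6241 + 0.3952 + 3.7133 = 13.3067


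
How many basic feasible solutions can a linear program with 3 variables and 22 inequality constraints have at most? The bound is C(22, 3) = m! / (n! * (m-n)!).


Each vertex corresponds to some choice of n active constraints out of m, so the number of vertices is at most C(m, n) = m! / (n!(m-n)!).
m = 22, n = 3
Numerator: 22 * 21 * 20
Denominator: 3! = 6
C(22, 3) = 1540


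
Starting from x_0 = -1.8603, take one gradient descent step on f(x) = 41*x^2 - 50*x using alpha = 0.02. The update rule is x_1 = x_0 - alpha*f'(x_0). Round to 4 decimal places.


We compute the gradient at x_0 and apply the update.
f'(x) = 82*x - 50
f'(-1.8603) = 82*-1.8603 - 50 = -202.5446
x_1 = -1.8603 - 0.02*-202.5446 = 2.1906


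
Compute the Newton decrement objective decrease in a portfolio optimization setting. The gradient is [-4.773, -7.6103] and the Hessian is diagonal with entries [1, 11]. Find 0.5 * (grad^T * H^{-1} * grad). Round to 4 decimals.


Step 1: H is diagonal, so H^(-1) * g = [-4.773, -0.6918].
Step 2: g^T H^(-1) g = sum_i g_i^2 / H_ii
  = (-4.773)^2/1 + (-7.6103)^2/11
  = 22.7815 + 5.2652 = 28.0467
Step 3: Objective decrease = 0.5 * g^T H^(-1) g = 14.0233


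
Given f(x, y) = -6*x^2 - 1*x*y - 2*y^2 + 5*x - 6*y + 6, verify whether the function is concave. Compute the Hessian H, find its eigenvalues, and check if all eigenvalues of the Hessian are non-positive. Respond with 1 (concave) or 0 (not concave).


The Hessian of f(x,y) = -6*x^2 - 1*x*y - 2*y^2 + 5*x - 6*y + 6 is:
H = [[-12, -1], [-1, -4]]
Trace = -12 - 4 = -16
Determinant = -12*-4 - (-1)^2 = 47
Discriminant = (-16)^2 - 4*47 = 68.0
Eigenvalues: lambda_1 = -12.1231, lambda_2 = -3.8769
The function is concave.

1


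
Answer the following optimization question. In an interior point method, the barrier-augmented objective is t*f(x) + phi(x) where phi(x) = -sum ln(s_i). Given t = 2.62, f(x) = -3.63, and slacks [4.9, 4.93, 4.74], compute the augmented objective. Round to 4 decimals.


Step 1: Compute log-barrier.
ln values: [1.5892, 1.5953, 1.556]
phi = -(1.5892 + 1.5953 + 1.556) = -4.7406
Step 2: Compute augmented objective.
t*f(x) = 2.62*-3.63 = -9.5106
Total = -9.5106 - 4.7406 = -14.2512


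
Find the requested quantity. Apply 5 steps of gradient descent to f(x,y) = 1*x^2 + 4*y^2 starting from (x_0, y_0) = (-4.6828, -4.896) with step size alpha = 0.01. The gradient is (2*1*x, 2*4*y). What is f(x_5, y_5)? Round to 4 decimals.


Gradient descent on f(x,y) = 1*x^2 + 4*y^2.
Starting point: (-4.6828, -4.896), alpha = 0.01
Step 1: grad_x = 2*1*-4.6828 = -9.3656, grad_y = 2*4*-4.896 = -39.168
  x_1 = -4.6828 - 0.01*-9.3656 = -4.5891
  y_1 = -4.896 - 0.01*-39.168 = -4.5043
Step 2: grad_x = 2*1*-4.5891 = -9.1783, grad_y = 2*4*-4.5043 = -36.0346
  x_2 = -4.5891 - 0.01*-9.1783 = -4.4974
  y_2 = -4.5043 - 0.01*-36.0346 = -4.144
Step 3: grad_x = 2*1*-4.4974 = -8.9947, grad_y = 2*4*-4.144 = -33.1518
  x_3 = -4.4974 - 0.01*-8.9947 = -4.4074
  y_3 = -4.144 - 0.01*-33.1518 = -3.8125
Step 4: grad_x = 2*1*-4.4074 = -8.8148, grad_y = 2*4*-3.8125 = -30.4997
  x_4 = -4.4074 - 0.01*-8.8148 = -4.3193
  y_4 = -3.8125 - 0.01*-30.4997 = -3.5075
Step 5: grad_x = 2*1*-4.3193 = -8.6385, grad_y = 2*4*-3.5075 = -28.0597
  x_5 = -4.3193 - 0.01*-8.6385 = -4.2329
  y_5 = -3.5075 - 0.01*-28.0597 = -3.2269
f(-4.2329, -3.2269) = 1*(-4.2329)^2 + 4*(-3.2269)^2 = 59.5679


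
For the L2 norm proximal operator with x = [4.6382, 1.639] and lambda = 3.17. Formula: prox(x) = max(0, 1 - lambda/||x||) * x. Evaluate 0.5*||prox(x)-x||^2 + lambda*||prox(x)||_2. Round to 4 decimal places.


Step 1: Compute ||x||.
||x|| = 4.9193
Step 2: Compute scaling factor.
scale = max(0, 1 - 3.17/4.9193) = 0.3556
Step 3: prox(x) = [1.6493, 0.5828]
||prox(x)|| = 1.7493
Step 4: Proximal objective.
0.5*||prox-x||^2 = 5.0245
lambda*||prox|| = 5.5453
Total = 10.5696


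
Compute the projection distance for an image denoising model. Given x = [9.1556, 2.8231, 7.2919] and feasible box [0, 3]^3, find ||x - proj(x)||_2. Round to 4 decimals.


Project each component onto [0, 3].
clip(9.1556) = 3.0, clip(2.8231) = 2.8231, clip(7.2919) = 3.0
Projection = [3.0, 2.8231, 3.0]
Squared diffs: [37.8914, 0.0, 18.4204]
Distance = sqrt(56.3118) = 7.5041


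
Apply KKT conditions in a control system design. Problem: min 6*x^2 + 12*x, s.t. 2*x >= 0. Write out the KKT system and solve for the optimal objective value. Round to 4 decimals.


Step 1: Try lambda = 0 (constraint inactive).
x_unc = -12/(2*6) = -1.0
Check: 2*-1.0 = -2.0 < 0 -- violated!
Step 2: Constraint must be active: 2*x = 0
x* = 0/2 = 0.0
lambda = (2*6*0.0 + 12)/2 = 6.0
Step 3: Compute optimal value.
f(x*) = 6*0.0^2 + 12*0.0 = 0.0


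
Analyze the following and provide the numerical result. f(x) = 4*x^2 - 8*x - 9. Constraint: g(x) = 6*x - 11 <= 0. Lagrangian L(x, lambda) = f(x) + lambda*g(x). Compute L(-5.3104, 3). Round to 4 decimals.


Step 1: Evaluate f(x).
f(-5.3104) = 4*(-5.3104)^2 - 8*(-5.3104) - 9 = 146.2846
Step 2: Evaluate g(x).
g(-5.3104) = 6*-5.3104 - 11 = -42.8624
Step 3: Compute Lagrangian.
L = 146.2846 + 3*-42.8624 = 17.6974


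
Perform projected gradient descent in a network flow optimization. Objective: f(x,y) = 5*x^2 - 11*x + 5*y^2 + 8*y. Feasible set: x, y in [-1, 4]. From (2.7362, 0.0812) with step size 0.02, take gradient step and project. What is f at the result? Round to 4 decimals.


Step 1: Compute gradient at (2.7362, 0.0812).
grad_x = 2*5*2.7362 - 11 = 16.362
grad_y = 2*5*0.0812 + 8 = 8.812
Step 2: Gradient step.
x_raw = 2.7362 - 0.02*16.362 = 2.409
y_raw = 0.0812 - 0.02*8.812 = -0.095
Step 3: Project onto [-1, 4].
x_proj = clip(2.409) = 2.409
y_proj = clip(-0.095) = -0.095
Step 4: Evaluate f.
f(2.409, -0.095) = 1.8017


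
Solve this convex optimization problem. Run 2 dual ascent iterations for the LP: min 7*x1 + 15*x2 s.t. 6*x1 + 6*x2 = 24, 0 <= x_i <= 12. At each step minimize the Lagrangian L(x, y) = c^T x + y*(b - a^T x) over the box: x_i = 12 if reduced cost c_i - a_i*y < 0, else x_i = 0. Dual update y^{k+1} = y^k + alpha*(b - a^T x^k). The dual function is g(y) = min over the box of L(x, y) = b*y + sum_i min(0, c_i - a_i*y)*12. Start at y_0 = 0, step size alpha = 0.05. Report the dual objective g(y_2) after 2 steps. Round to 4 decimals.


Dual ascent for LP: min 7*x1 + 15*x2, 6*x1 + 6*x2 = 24, 0 <= x_i <= 12
Step 1: y^k = 0.0, reduced costs: (7.0, 15.0)
  x^k = (0.0, 0.0), subgradient = b - a^T x = 24.0
  y^{k+1} = 0.0 + 0.05*24.0 = 1.2
Step 2: y^k = 1.2, reduced costs: (-0.2, 7.8)
  x^k = (12.0, 0.0), subgradient = b - a^T x = -48.0
  y^{k+1} = 1.2 + 0.05*-48.0 = -1.2
Dual objective at y_2 = -1.2: reduced costs (14.2, 22.2), box minimizer x = (0.0, 0.0)
g(y_2) = b*y + (c1 - a1*y)*x1 + (c2 - a2*y)*x2 = 24*(-1.2) + 14.2*0.0 + 22.2*0.0 = -28.8 + 0.0 + 0.0 = -28.8


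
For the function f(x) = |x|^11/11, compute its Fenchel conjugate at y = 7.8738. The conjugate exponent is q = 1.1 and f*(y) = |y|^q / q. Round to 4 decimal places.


The conjugate exponent q satisfies 1/p + 1/q = 1.
p = 11, so q = 11/(11 - 1) = 1.1
|y|^q = 7.8738^1.1 = 9.6784
f*(7.8738) = 9.6784 / 1.1 = 8.7985


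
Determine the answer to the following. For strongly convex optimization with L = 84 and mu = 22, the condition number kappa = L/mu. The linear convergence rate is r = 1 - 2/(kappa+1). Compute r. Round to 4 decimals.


Step 1: Compute the condition number.
kappa = L/mu = 84/22 = 3.8182
Step 2: Compute the convergence rate.
r = 1 - 2/(kappa + 1) = 1 - 2*mu/(L + mu) = (L - mu)/(L + mu) = 62/106 = 0.5849


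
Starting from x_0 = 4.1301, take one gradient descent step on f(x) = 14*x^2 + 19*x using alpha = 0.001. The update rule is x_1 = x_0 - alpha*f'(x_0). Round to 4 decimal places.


We compute the gradient at x_0 and apply the update.
f'(x) = 28*x + 19
f'(4.1301) = 28*4.1301 + 19 = 134.6428
x_1 = 4.1301 - 0.001*134.6428 = 3.9955


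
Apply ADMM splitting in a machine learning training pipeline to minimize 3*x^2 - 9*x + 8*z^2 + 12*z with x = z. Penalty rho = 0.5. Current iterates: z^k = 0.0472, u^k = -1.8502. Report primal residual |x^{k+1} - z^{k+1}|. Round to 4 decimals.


ADMM iteration with rho = 0.5, z^k = 0.0472, u^k = -1.8502
Step 1: x-update.
Minimize 3*x^2 - 9*x + (0.5/2)*(x - 0.0472 - 1.8502)^2
FOC: (2*3 + 0.5)*x = 9 + 0.5*(0.0472 + 1.8502)
x^{k+1} = 1.5306
Step 2: z-update.
Minimize 8*z^2 + 12*z + (0.5/2)*(1.5306 - z - 1.8502)^2
FOC: (2*8 + 0.5)*z = -12 + 0.5*(1.5306 - 1.8502)
z^{k+1} = -0.737
Step 3: u-update.
u^{k+1} = -1.8502 + 1.5306 + 0.737 = 0.4173
Step 4: Primal residual = |1.5306 + 0.737| = 2.2675


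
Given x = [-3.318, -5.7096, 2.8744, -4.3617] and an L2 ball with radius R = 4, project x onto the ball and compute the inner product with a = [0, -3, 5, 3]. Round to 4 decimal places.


Step 1: Compute ||x|| (intermediates to 6 decimals).
||x|| = sqrt((-3.318)^2 + (-5.7096)^2 + 2.8744^2 + (-4.3617)^2) = 8.419932
Step 2: Project.
Since ||x|| > R, scale = R/||x|| = 4/8.419932 = 0.475063, proj(x) = scale * x
proj(x) = [-1.576259, -2.71242, 1.365521, -2.072082]
Step 3: Dot product.
a^T * proj(x) = 0*(-1.576259) - 3*(-2.71242) + 5*1.365521 + 3*(-2.072082) = 8.7486


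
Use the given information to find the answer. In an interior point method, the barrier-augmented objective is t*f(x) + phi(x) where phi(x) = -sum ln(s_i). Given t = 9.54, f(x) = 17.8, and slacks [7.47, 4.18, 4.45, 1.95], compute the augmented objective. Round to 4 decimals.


Step 1: Compute log-barrier.
ln values: [2.0109, 1.4303, 1.4929, 0.6678]
phi = -(2.0109 + 1.4303 + 1.4929 + 0.6678) = -5.6019
Step 2: Compute augmented objective.
t*f(x) = 9.54*17.8 = 169.812
Total = 169.812 - 5.6019 = 164.2101


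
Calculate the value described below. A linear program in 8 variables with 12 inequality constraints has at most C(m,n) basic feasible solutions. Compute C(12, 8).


Each vertex corresponds to some choice of n active constraints out of m, so the number of vertices is at most C(m, n) = m! / (n!(m-n)!).
m = 12, n = 8
Numerator: 12 * 11 * 10 * 9 * 8 * 7 * 6 * 5
Denominator: 8! = 40320
C(12, 8) = 495


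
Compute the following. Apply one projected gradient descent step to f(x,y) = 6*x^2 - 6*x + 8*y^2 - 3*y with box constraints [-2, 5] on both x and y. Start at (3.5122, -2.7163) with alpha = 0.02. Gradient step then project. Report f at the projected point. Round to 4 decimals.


Step 1: Compute gradient at (3.5122, -2.7163).
grad_x = 2*6*3.5122 - 6 = 36.1464
grad_y = 2*8*-2.7163 - 3 = -46.4608
Step 2: Gradient step.
x_raw = 3.5122 - 0.02*36.1464 = 2.7893
y_raw = -2.7163 - 0.02*-46.4608 = -1.7871
Step 3: Project onto [-2, 5].
x_proj = clip(2.7893) = 2.7893
y_proj = clip(-1.7871) = -1.7871
Step 4: Evaluate f.
f(2.7893, -1.7871) = 60.8552


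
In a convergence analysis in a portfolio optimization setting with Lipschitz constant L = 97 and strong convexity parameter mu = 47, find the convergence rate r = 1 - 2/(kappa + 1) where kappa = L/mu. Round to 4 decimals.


Step 1: Compute the condition number.
kappa = L/mu = 97/47 = 2.0638
Step 2: Compute the convergence rate.
r = 1 - 2/(kappa + 1) = 1 - 2*mu/(L + mu) = (L - mu)/(L + mu) = 50/144 = 0.3472


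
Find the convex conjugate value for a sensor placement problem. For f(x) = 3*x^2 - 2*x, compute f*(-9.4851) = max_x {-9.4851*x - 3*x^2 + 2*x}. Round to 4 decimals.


f*(y) = sup_x {y*x - a*x^2 - b*x} = sup_x {(y-b)*x - a*x^2}
FOC: (y - b) - 2a*x = 0 => x* = (y - b)/(2a)
x* = (-9.4851 + 2)/(2*3) = -1.2475
f*(-9.4851) = (y-b)^2/(4a) = (-9.4851 + 2)^2/(4*3)
= 56.0267/12 = 4.6689


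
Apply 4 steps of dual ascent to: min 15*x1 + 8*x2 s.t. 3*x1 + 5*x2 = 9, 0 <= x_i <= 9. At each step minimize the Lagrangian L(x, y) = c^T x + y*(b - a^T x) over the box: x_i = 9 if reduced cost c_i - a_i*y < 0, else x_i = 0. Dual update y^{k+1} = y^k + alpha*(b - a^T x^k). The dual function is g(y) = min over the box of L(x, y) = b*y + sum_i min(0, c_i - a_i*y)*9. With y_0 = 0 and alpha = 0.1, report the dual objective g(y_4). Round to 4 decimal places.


Dual ascent for LP: min 15*x1 + 8*x2, 3*x1 + 5*x2 = 9, 0 <= x_i <= 9
Step 1: y^k = 0.0, reduced costs: (15.0, 8.0)
  x^k = (0.0, 0.0), subgradient = b - a^T x = 9.0
  y^{k+1} = 0.0 + 0.1*9.0 = 0.9
Step 2: y^k = 0.9, reduced costs: (12.3, 3.5)
  x^k = (0.0, 0.0), subgradient = b - a^T x = 9.0
  y^{k+1} = 0.9 + 0.1*9.0 = 1.8
Step 3: y^k = 1.8, reduced costs: (9.6, -1.0)
  x^k = (0.0, 9.0), subgradient = b - a^T x = -36.0
  y^{k+1} = 1.8 + 0.1*-36.0 = -1.8
Step 4: y^k = -1.8, reduced costs: (20.4, 17.0)
  x^k = (0.0, 0.0), subgradient = b - a^T x = 9.0
  y^{k+1} = -1.8 + 0.1*9.0 = -0.9
Dual objective at y_4 = -0.9: reduced costs (17.7, 12.5), box minimizer x = (0.0, 0.0)
g(y_4) = b*y + (c1 - a1*y)*x1 + (c2 - a2*y)*x2 = 9*(-0.9) + 17.7*0.0 + 12.5*0.0 = -8.1 + 0.0 + 0.0 = -8.1


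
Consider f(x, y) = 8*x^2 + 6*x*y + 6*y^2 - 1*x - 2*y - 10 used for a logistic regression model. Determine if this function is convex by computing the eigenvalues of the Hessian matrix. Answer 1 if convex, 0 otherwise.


The Hessian of f(x,y) = 8*x^2 + 6*x*y + 6*y^2 - 1*x - 2*y - 10 is:
H = [[16, 6], [6, 12]]
Trace = 16 + 12 = 28
Determinant = 16*12 - (6)^2 = 156
Discriminant = (28)^2 - 4*156 = 160.0
Eigenvalues: lambda_1 = 7.6754, lambda_2 = 20.3246
The function is convex.

1


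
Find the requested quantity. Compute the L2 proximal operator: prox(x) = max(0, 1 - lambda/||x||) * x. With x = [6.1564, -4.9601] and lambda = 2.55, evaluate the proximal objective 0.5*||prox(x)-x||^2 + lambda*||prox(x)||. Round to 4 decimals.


Step 1: Compute ||x||.
||x|| = 7.9059
Step 2: Compute scaling factor.
scale = max(0, 1 - 2.55/7.9059) = 0.6775
Step 3: prox(x) = [4.1707, -3.3603]
||prox(x)|| = 5.3559
Step 4: Proximal objective.
0.5*||prox-x||^2 = 3.2513
lambda*||prox|| = 13.6575
Total = 16.9089


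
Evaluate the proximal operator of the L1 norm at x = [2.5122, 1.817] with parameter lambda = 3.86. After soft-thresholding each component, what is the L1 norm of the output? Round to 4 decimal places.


Soft-thresholding with lambda = 3.86:
prox(2.5122) = sign(2.5122)*max(|2.5122| - 3.86, 0) = 0.0
prox(1.817) = sign(1.817)*max(|1.817| - 3.86, 0) = 0.0
prox(x) = [0.0, 0.0]
||prox(x)||_1 = 0.0 + 0.0 = 0.0


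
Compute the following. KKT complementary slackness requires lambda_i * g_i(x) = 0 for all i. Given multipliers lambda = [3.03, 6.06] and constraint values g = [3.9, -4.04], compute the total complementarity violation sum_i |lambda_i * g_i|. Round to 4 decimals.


KKT complementary slackness check:
lambda_1 * g_1 = 3.03 * 3.9 = 11.817
lambda_2 * g_2 = 6.06 * -4.04 = -24.4824
Total violation = 11.817 + 24.4824 = 36.2994


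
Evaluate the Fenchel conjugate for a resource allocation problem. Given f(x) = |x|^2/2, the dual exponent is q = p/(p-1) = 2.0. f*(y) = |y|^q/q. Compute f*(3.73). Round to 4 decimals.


The conjugate exponent q satisfies 1/p + 1/q = 1.
p = 2, so q = 2/(2 - 1) = 2.0
|y|^q = 3.73^2.0 = 13.9129
f*(3.73) = 13.9129 / 2.0 = 6.9565
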